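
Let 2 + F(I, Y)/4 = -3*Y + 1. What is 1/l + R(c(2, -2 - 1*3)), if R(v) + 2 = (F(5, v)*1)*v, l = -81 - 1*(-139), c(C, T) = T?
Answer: -16355/58 ≈ -281.98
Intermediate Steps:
l = 58 (l = -81 + 139 = 58)
F(I, Y) = -4 - 12*Y (F(I, Y) = -8 + 4*(-3*Y + 1) = -8 + 4*(1 - 3*Y) = -8 + (4 - 12*Y) = -4 - 12*Y)
R(v) = -2 + v*(-4 - 12*v) (R(v) = -2 + ((-4 - 12*v)*1)*v = -2 + (-4 - 12*v)*v = -2 + v*(-4 - 12*v))
1/l + R(c(2, -2 - 1*3)) = 1/58 + (-2 - 12*(-2 - 1*3)**2 - 4*(-2 - 1*3)) = 1/58 + (-2 - 12*(-2 - 3)**2 - 4*(-2 - 3)) = 1/58 + (-2 - 12*(-5)**2 - 4*(-5)) = 1/58 + (-2 - 12*25 + 20) = 1/58 + (-2 - 300 + 20) = 1/58 - 282 = -16355/58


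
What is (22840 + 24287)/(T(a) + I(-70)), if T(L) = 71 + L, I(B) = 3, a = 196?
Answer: 15709/90 ≈ 174.54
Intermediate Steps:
(22840 + 24287)/(T(a) + I(-70)) = (22840 + 24287)/((71 + 196) + 3) = 47127/(267 + 3) = 47127/270 = 47127*(1/270) = 15709/90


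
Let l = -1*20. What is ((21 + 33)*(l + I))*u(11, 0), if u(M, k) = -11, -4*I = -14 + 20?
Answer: 12771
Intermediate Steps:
I = -3/2 (I = -(-14 + 20)/4 = -¼*6 = -3/2 ≈ -1.5000)
l = -20
((21 + 33)*(l + I))*u(11, 0) = ((21 + 33)*(-20 - 3/2))*(-11) = (54*(-43/2))*(-11) = -1161*(-11) = 12771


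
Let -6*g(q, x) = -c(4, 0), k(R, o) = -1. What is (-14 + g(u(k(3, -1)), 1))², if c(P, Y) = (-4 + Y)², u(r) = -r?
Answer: 1156/9 ≈ 128.44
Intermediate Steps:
g(q, x) = 8/3 (g(q, x) = -(-1)*(-4 + 0)²/6 = -(-1)*(-4)²/6 = -(-1)*16/6 = -⅙*(-16) = 8/3)
(-14 + g(u(k(3, -1)), 1))² = (-14 + 8/3)² = (-34/3)² = 1156/9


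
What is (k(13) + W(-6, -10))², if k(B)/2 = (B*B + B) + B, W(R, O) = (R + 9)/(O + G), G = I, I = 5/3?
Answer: 94887081/625 ≈ 1.5182e+5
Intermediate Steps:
I = 5/3 (I = 5*(⅓) = 5/3 ≈ 1.6667)
G = 5/3 ≈ 1.6667
W(R, O) = (9 + R)/(5/3 + O) (W(R, O) = (R + 9)/(O + 5/3) = (9 + R)/(5/3 + O))
k(B) = 2*B² + 4*B (k(B) = 2*((B*B + B) + B) = 2*((B² + B) + B) = 2*((B + B²) + B) = 2*(B² + 2*B) = 2*B² + 4*B)
(k(13) + W(-6, -10))² = (2*13*(2 + 13) + 3*(9 - 6)/(5 + 3*(-10)))² = (2*13*15 + 3*3/(5 - 30))² = (390 + 3*3/(-25))² = (390 + 3*(-1/25)*3)² = (390 - 9/25)² = (9741/25)² = 94887081/625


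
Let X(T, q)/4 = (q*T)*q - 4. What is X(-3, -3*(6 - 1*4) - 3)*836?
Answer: -825968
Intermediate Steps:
X(T, q) = -16 + 4*T*q**2 (X(T, q) = 4*((q*T)*q - 4) = 4*((T*q)*q - 4) = 4*(T*q**2 - 4) = 4*(-4 + T*q**2) = -16 + 4*T*q**2)
X(-3, -3*(6 - 1*4) - 3)*836 = (-16 + 4*(-3)*(-3*(6 - 1*4) - 3)**2)*836 = (-16 + 4*(-3)*(-3*(6 - 4) - 3)**2)*836 = (-16 + 4*(-3)*(-3*2 - 3)**2)*836 = (-16 + 4*(-3)*(-6 - 3)**2)*836 = (-16 + 4*(-3)*(-9)**2)*836 = (-16 + 4*(-3)*81)*836 = (-16 - 972)*836 = -988*836 = -825968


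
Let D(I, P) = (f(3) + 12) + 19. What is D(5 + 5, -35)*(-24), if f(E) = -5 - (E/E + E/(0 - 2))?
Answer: -636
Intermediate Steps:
f(E) = -6 + E/2 (f(E) = -5 - (1 + E/(-2)) = -5 - (1 + E*(-1/2)) = -5 - (1 - E/2) = -5 + (-1 + E/2) = -6 + E/2)
D(I, P) = 53/2 (D(I, P) = ((-6 + (1/2)*3) + 12) + 19 = ((-6 + 3/2) + 12) + 19 = (-9/2 + 12) + 19 = 15/2 + 19 = 53/2)
D(5 + 5, -35)*(-24) = (53/2)*(-24) = -636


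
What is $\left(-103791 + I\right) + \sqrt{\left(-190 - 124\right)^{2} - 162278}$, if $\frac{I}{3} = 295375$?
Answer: $782334 + i \sqrt{63682} \approx 7.8233 \cdot 10^{5} + 252.35 i$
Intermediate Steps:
$I = 886125$ ($I = 3 \cdot 295375 = 886125$)
$\left(-103791 + I\right) + \sqrt{\left(-190 - 124\right)^{2} - 162278} = \left(-103791 + 886125\right) + \sqrt{\left(-190 - 124\right)^{2} - 162278} = 782334 + \sqrt{\left(-314\right)^{2} - 162278} = 782334 + \sqrt{98596 - 162278} = 782334 + \sqrt{-63682} = 782334 + i \sqrt{63682}$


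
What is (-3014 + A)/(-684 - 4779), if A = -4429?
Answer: 827/607 ≈ 1.3624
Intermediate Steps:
(-3014 + A)/(-684 - 4779) = (-3014 - 4429)/(-684 - 4779) = -7443/(-5463) = -7443*(-1/5463) = 827/607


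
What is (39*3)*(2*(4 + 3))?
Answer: 1638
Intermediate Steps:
(39*3)*(2*(4 + 3)) = 117*(2*7) = 117*14 = 1638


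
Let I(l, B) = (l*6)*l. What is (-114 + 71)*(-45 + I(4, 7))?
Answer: -2193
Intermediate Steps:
I(l, B) = 6*l² (I(l, B) = (6*l)*l = 6*l²)
(-114 + 71)*(-45 + I(4, 7)) = (-114 + 71)*(-45 + 6*4²) = -43*(-45 + 6*16) = -43*(-45 + 96) = -43*51 = -2193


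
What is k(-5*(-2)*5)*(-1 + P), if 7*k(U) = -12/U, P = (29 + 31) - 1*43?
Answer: -96/175 ≈ -0.54857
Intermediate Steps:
P = 17 (P = 60 - 43 = 17)
k(U) = -12/(7*U) (k(U) = (-12/U)/7 = -12/(7*U))
k(-5*(-2)*5)*(-1 + P) = (-12/(7*(-5*(-2)*5)))*(-1 + 17) = -12/(7*(10*5))*16 = -12/7/50*16 = -12/7*1/50*16 = -6/175*16 = -96/175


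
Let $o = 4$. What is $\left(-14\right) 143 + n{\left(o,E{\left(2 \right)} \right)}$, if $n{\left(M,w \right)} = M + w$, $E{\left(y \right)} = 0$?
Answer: $-1998$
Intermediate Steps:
$\left(-14\right) 143 + n{\left(o,E{\left(2 \right)} \right)} = \left(-14\right) 143 + \left(4 + 0\right) = -2002 + 4 = -1998$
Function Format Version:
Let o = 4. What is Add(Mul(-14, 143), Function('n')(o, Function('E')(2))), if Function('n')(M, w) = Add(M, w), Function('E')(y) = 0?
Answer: -1998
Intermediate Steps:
Add(Mul(-14, 143), Function('n')(o, Function('E')(2))) = Add(Mul(-14, 143), Add(4, 0)) = Add(-2002, 4) = -1998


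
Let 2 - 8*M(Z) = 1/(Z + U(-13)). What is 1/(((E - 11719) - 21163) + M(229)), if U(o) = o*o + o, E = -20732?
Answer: -3080/165130351 ≈ -1.8652e-5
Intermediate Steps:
U(o) = o + o² (U(o) = o² + o = o + o²)
M(Z) = ¼ - 1/(8*(156 + Z)) (M(Z) = ¼ - 1/(8*(Z - 13*(1 - 13))) = ¼ - 1/(8*(Z - 13*(-12))) = ¼ - 1/(8*(Z + 156)) = ¼ - 1/(8*(156 + Z)))
1/(((E - 11719) - 21163) + M(229)) = 1/(((-20732 - 11719) - 21163) + (311 + 2*229)/(8*(156 + 229))) = 1/((-32451 - 21163) + (⅛)*(311 + 458)/385) = 1/(-53614 + (⅛)*(1/385)*769) = 1/(-53614 + 769/3080) = 1/(-165130351/3080) = -3080/165130351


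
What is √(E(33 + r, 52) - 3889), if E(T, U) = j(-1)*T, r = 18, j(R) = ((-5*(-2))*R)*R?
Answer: I*√3379 ≈ 58.129*I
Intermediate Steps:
j(R) = 10*R² (j(R) = (10*R)*R = 10*R²)
E(T, U) = 10*T (E(T, U) = (10*(-1)²)*T = (10*1)*T = 10*T)
√(E(33 + r, 52) - 3889) = √(10*(33 + 18) - 3889) = √(10*51 - 3889) = √(510 - 3889) = √(-3379) = I*√3379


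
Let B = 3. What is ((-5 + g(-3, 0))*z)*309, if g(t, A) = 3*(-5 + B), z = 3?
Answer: -10197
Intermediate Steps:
g(t, A) = -6 (g(t, A) = 3*(-5 + 3) = 3*(-2) = -6)
((-5 + g(-3, 0))*z)*309 = ((-5 - 6)*3)*309 = -11*3*309 = -33*309 = -10197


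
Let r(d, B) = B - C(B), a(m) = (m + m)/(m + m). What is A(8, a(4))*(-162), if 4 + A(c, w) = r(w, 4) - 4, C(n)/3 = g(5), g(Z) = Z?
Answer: 3078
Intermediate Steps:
a(m) = 1 (a(m) = (2*m)/((2*m)) = (2*m)*(1/(2*m)) = 1)
C(n) = 15 (C(n) = 3*5 = 15)
r(d, B) = -15 + B (r(d, B) = B - 1*15 = B - 15 = -15 + B)
A(c, w) = -19 (A(c, w) = -4 + ((-15 + 4) - 4) = -4 + (-11 - 4) = -4 - 15 = -19)
A(8, a(4))*(-162) = -19*(-162) = 3078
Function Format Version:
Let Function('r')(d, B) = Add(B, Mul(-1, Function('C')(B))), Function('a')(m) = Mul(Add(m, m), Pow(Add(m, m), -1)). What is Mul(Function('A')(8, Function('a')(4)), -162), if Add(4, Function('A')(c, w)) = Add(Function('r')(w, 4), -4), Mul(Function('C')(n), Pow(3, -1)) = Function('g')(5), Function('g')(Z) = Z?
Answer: 3078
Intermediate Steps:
Function('a')(m) = 1 (Function('a')(m) = Mul(Mul(2, m), Pow(Mul(2, m), -1)) = Mul(Mul(2, m), Mul(Rational(1, 2), Pow(m, -1))) = 1)
Function('C')(n) = 15 (Function('C')(n) = Mul(3, 5) = 15)
Function('r')(d, B) = Add(-15, B) (Function('r')(d, B) = Add(B, Mul(-1, 15)) = Add(B, -15) = Add(-15, B))
Function('A')(c, w) = -19 (Function('A')(c, w) = Add(-4, Add(Add(-15, 4), -4)) = Add(-4, Add(-11, -4)) = Add(-4, -15) = -19)
Mul(Function('A')(8, Function('a')(4)), -162) = Mul(-19, -162) = 3078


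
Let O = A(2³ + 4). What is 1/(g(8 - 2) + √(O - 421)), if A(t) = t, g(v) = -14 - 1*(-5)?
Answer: -9/490 - I*√409/490 ≈ -0.018367 - 0.041273*I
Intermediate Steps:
g(v) = -9 (g(v) = -14 + 5 = -9)
O = 12 (O = 2³ + 4 = 8 + 4 = 12)
1/(g(8 - 2) + √(O - 421)) = 1/(-9 + √(12 - 421)) = 1/(-9 + √(-409)) = 1/(-9 + I*√409)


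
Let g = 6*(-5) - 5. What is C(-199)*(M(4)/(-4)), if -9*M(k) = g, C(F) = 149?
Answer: -5215/36 ≈ -144.86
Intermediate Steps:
g = -35 (g = -30 - 5 = -35)
M(k) = 35/9 (M(k) = -⅑*(-35) = 35/9)
C(-199)*(M(4)/(-4)) = 149*((35/9)/(-4)) = 149*((35/9)*(-¼)) = 149*(-35/36) = -5215/36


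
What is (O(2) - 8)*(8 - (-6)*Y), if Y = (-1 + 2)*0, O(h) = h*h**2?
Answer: 0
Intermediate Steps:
O(h) = h**3
Y = 0 (Y = 1*0 = 0)
(O(2) - 8)*(8 - (-6)*Y) = (2**3 - 8)*(8 - (-6)*0) = (8 - 8)*(8 - 1*0) = 0*(8 + 0) = 0*8 = 0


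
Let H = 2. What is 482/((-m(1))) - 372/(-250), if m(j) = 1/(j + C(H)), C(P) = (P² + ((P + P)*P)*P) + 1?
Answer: -1325314/125 ≈ -10603.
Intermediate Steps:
C(P) = 1 + P² + 2*P³ (C(P) = (P² + ((2*P)*P)*P) + 1 = (P² + (2*P²)*P) + 1 = (P² + 2*P³) + 1 = 1 + P² + 2*P³)
m(j) = 1/(21 + j) (m(j) = 1/(j + (1 + 2² + 2*2³)) = 1/(j + (1 + 4 + 2*8)) = 1/(j + (1 + 4 + 16)) = 1/(j + 21) = 1/(21 + j))
482/((-m(1))) - 372/(-250) = 482/((-1/(21 + 1))) - 372/(-250) = 482/((-1/22)) - 372*(-1/250) = 482/((-1*1/22)) + 186/125 = 482/(-1/22) + 186/125 = 482*(-22) + 186/125 = -10604 + 186/125 = -1325314/125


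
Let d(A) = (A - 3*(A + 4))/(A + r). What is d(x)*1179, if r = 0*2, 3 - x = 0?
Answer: -7074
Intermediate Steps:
x = 3 (x = 3 - 1*0 = 3 + 0 = 3)
r = 0
d(A) = (-12 - 2*A)/A (d(A) = (A - 3*(A + 4))/(A + 0) = (A - 3*(4 + A))/A = (A + (-12 - 3*A))/A = (-12 - 2*A)/A)
d(x)*1179 = (-2 - 12/3)*1179 = (-2 - 12*⅓)*1179 = (-2 - 4)*1179 = -6*1179 = -7074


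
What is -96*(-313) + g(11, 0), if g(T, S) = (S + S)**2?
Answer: 30048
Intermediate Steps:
g(T, S) = 4*S**2 (g(T, S) = (2*S)**2 = 4*S**2)
-96*(-313) + g(11, 0) = -96*(-313) + 4*0**2 = 30048 + 4*0 = 30048 + 0 = 30048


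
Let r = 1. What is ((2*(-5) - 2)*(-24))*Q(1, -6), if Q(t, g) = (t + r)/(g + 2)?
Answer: -144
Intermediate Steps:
Q(t, g) = (1 + t)/(2 + g) (Q(t, g) = (t + 1)/(g + 2) = (1 + t)/(2 + g))
((2*(-5) - 2)*(-24))*Q(1, -6) = ((2*(-5) - 2)*(-24))*((1 + 1)/(2 - 6)) = ((-10 - 2)*(-24))*(2/(-4)) = (-12*(-24))*(-¼*2) = 288*(-½) = -144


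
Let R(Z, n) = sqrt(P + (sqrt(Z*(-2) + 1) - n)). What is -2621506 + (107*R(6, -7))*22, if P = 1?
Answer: -2621506 + 2354*sqrt(8 + I*sqrt(11)) ≈ -2.6147e+6 + 1352.5*I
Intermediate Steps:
R(Z, n) = sqrt(1 + sqrt(1 - 2*Z) - n) (R(Z, n) = sqrt(1 + (sqrt(Z*(-2) + 1) - n)) = sqrt(1 + (sqrt(-2*Z + 1) - n)) = sqrt(1 + (sqrt(1 - 2*Z) - n)) = sqrt(1 + sqrt(1 - 2*Z) - n))
-2621506 + (107*R(6, -7))*22 = -2621506 + (107*sqrt(1 + sqrt(1 - 2*6) - 1*(-7)))*22 = -2621506 + (107*sqrt(1 + sqrt(1 - 12) + 7))*22 = -2621506 + (107*sqrt(1 + sqrt(-11) + 7))*22 = -2621506 + (107*sqrt(1 + I*sqrt(11) + 7))*22 = -2621506 + (107*sqrt(8 + I*sqrt(11)))*22 = -2621506 + 2354*sqrt(8 + I*sqrt(11))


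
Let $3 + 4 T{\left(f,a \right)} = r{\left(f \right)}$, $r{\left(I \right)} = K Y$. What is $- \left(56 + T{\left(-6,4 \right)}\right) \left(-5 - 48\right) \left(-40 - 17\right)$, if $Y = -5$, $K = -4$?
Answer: $- \frac{728061}{4} \approx -1.8202 \cdot 10^{5}$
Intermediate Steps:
$r{\left(I \right)} = 20$ ($r{\left(I \right)} = \left(-4\right) \left(-5\right) = 20$)
$T{\left(f,a \right)} = \frac{17}{4}$ ($T{\left(f,a \right)} = - \frac{3}{4} + \frac{1}{4} \cdot 20 = - \frac{3}{4} + 5 = \frac{17}{4}$)
$- \left(56 + T{\left(-6,4 \right)}\right) \left(-5 - 48\right) \left(-40 - 17\right) = - \left(56 + \frac{17}{4}\right) \left(-5 - 48\right) \left(-40 - 17\right) = - \frac{241 \left(\left(-53\right) \left(-57\right)\right)}{4} = - \frac{241 \cdot 3021}{4} = \left(-1\right) \frac{728061}{4} = - \frac{728061}{4}$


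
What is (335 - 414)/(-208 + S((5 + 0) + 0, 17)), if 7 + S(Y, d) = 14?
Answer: 79/201 ≈ 0.39303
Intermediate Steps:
S(Y, d) = 7 (S(Y, d) = -7 + 14 = 7)
(335 - 414)/(-208 + S((5 + 0) + 0, 17)) = (335 - 414)/(-208 + 7) = -79/(-201) = -79*(-1/201) = 79/201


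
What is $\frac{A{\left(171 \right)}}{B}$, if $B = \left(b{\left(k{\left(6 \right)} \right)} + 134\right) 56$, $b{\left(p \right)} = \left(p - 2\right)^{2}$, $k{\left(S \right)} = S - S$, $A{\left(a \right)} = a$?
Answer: $\frac{57}{2576} \approx 0.022127$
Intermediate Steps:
$k{\left(S \right)} = 0$
$b{\left(p \right)} = \left(-2 + p\right)^{2}$
$B = 7728$ ($B = \left(\left(-2 + 0\right)^{2} + 134\right) 56 = \left(\left(-2\right)^{2} + 134\right) 56 = \left(4 + 134\right) 56 = 138 \cdot 56 = 7728$)
$\frac{A{\left(171 \right)}}{B} = \frac{171}{7728} = 171 \cdot \frac{1}{7728} = \frac{57}{2576}$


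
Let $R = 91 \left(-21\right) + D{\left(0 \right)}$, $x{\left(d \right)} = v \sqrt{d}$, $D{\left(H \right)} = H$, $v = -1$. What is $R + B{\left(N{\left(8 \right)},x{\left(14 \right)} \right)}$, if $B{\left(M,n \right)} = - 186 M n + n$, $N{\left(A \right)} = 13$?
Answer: $-1911 + 2417 \sqrt{14} \approx 7132.6$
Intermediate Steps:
$x{\left(d \right)} = - \sqrt{d}$
$R = -1911$ ($R = 91 \left(-21\right) + 0 = -1911 + 0 = -1911$)
$B{\left(M,n \right)} = n - 186 M n$ ($B{\left(M,n \right)} = - 186 M n + n = n - 186 M n$)
$R + B{\left(N{\left(8 \right)},x{\left(14 \right)} \right)} = -1911 + - \sqrt{14} \left(1 - 2418\right) = -1911 + - \sqrt{14} \left(-2417\right) = -1911 + 2417 \sqrt{14}$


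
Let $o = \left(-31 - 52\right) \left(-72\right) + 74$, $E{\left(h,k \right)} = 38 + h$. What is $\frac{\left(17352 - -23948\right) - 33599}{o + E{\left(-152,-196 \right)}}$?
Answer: $\frac{7701}{5936} \approx 1.2973$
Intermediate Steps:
$o = 6050$ ($o = \left(-83\right) \left(-72\right) + 74 = 5976 + 74 = 6050$)
$\frac{\left(17352 - -23948\right) - 33599}{o + E{\left(-152,-196 \right)}} = \frac{\left(17352 - -23948\right) - 33599}{6050 + \left(38 - 152\right)} = \frac{\left(17352 + 23948\right) - 33599}{6050 - 114} = \frac{41300 - 33599}{5936} = 7701 \cdot \frac{1}{5936} = \frac{7701}{5936}$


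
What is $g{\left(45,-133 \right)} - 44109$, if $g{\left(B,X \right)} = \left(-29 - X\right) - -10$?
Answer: $-43995$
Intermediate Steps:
$g{\left(B,X \right)} = -19 - X$ ($g{\left(B,X \right)} = \left(-29 - X\right) + 10 = -19 - X$)
$g{\left(45,-133 \right)} - 44109 = \left(-19 - -133\right) - 44109 = \left(-19 + 133\right) - 44109 = 114 - 44109 = -43995$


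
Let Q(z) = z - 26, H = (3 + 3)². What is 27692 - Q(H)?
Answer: 27682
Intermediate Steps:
H = 36 (H = 6² = 36)
Q(z) = -26 + z
27692 - Q(H) = 27692 - (-26 + 36) = 27692 - 1*10 = 27692 - 10 = 27682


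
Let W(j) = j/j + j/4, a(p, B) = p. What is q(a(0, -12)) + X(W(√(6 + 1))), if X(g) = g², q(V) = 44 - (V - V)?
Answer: 727/16 + √7/2 ≈ 46.760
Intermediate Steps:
W(j) = 1 + j/4 (W(j) = 1 + j*(¼) = 1 + j/4)
q(V) = 44 (q(V) = 44 - 1*0 = 44 + 0 = 44)
q(a(0, -12)) + X(W(√(6 + 1))) = 44 + (1 + √(6 + 1)/4)² = 44 + (1 + √7/4)²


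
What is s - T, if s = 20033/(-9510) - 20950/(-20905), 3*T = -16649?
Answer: 220618105657/39761310 ≈ 5548.6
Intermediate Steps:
T = -16649/3 (T = (⅓)*(-16649) = -16649/3 ≈ -5549.7)
s = -43911073/39761310 (s = 20033*(-1/9510) - 20950*(-1/20905) = -20033/9510 + 4190/4181 = -43911073/39761310 ≈ -1.1044)
s - T = -43911073/39761310 - 1*(-16649/3) = -43911073/39761310 + 16649/3 = 220618105657/39761310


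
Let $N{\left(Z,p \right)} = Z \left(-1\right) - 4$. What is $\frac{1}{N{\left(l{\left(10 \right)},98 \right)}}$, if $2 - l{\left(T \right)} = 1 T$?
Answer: $\frac{1}{4} \approx 0.25$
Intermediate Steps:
$l{\left(T \right)} = 2 - T$ ($l{\left(T \right)} = 2 - 1 T = 2 - T$)
$N{\left(Z,p \right)} = -4 - Z$ ($N{\left(Z,p \right)} = - Z - 4 = -4 - Z$)
$\frac{1}{N{\left(l{\left(10 \right)},98 \right)}} = \frac{1}{-4 - \left(2 - 10\right)} = \frac{1}{-4 - -8} = \frac{1}{-4 + 8} = \frac{1}{4}$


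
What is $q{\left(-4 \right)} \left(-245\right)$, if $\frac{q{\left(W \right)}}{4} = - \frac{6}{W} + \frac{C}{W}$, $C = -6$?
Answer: $-2940$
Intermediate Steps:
$q{\left(W \right)} = - \frac{48}{W}$ ($q{\left(W \right)} = 4 \left(- \frac{6}{W} - \frac{6}{W}\right) = 4 \left(- \frac{12}{W}\right) = - \frac{48}{W}$)
$q{\left(-4 \right)} \left(-245\right) = - \frac{48}{-4} \left(-245\right) = \left(-48\right) \left(- \frac{1}{4}\right) \left(-245\right) = 12 \left(-245\right) = -2940$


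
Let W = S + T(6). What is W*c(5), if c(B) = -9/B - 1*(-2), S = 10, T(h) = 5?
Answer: 3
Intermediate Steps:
c(B) = 2 - 9/B (c(B) = -9/B + 2 = 2 - 9/B)
W = 15 (W = 10 + 5 = 15)
W*c(5) = 15*(2 - 9/5) = 15*(1/5) = 3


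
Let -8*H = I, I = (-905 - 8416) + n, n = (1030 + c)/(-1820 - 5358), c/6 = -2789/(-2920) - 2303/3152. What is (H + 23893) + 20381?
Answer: 1500972204937373/33032581760 ≈ 45439.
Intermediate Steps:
c = 774813/575240 (c = 6*(-2789/(-2920) - 2303/3152) = 6*(-2789*(-1/2920) - 2303*1/3152) = 6*(2789/2920 - 2303/3152) = 6*(258271/1150480) = 774813/575240 ≈ 1.3469)
n = -593272013/4129072720 (n = (1030 + 774813/575240)/(-1820 - 5358) = (593272013/575240)/(-7178) = (593272013/575240)*(-1/7178) = -593272013/4129072720 ≈ -0.14368)
I = -38487680095133/4129072720 (I = (-905 - 8416) - 593272013/4129072720 = -9321 - 593272013/4129072720 = -38487680095133/4129072720 ≈ -9321.1)
H = 38487680095133/33032581760 (H = -⅛*(-38487680095133/4129072720) = 38487680095133/33032581760 ≈ 1165.1)
(H + 23893) + 20381 = (38487680095133/33032581760 + 23893) + 20381 = 827735156086813/33032581760 + 20381 = 1500972204937373/33032581760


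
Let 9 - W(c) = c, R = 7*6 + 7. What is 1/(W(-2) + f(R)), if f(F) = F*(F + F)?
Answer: 1/4813 ≈ 0.00020777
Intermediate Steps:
R = 49 (R = 42 + 7 = 49)
W(c) = 9 - c
f(F) = 2*F² (f(F) = F*(2*F) = 2*F²)
1/(W(-2) + f(R)) = 1/((9 - 1*(-2)) + 2*49²) = 1/((9 + 2) + 2*2401) = 1/(11 + 4802) = 1/4813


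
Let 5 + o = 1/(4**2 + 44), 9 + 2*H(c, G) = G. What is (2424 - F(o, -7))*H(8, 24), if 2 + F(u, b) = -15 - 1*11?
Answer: 18390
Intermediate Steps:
H(c, G) = -9/2 + G/2
o = -299/60 (o = -5 + 1/(4**2 + 44) = -5 + 1/(16 + 44) = -5 + 1/60 = -299/60 ≈ -4.9833)
F(u, b) = -28 (F(u, b) = -2 + (-15 - 1*11) = -2 + (-15 - 11) = -2 - 26 = -28)
(2424 - F(o, -7))*H(8, 24) = (2424 - 1*(-28))*(-9/2 + (1/2)*24) = (2424 + 28)*(-9/2 + 12) = 2452*(15/2) = 18390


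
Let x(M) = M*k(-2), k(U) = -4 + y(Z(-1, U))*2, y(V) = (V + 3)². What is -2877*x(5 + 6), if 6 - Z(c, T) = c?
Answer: -6202812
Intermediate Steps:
Z(c, T) = 6 - c
y(V) = (3 + V)²
k(U) = 196 (k(U) = -4 + (3 + (6 - 1*(-1)))²*2 = -4 + (3 + (6 + 1))²*2 = -4 + (3 + 7)²*2 = -4 + 10²*2 = -4 + 100*2 = -4 + 200 = 196)
x(M) = 196*M (x(M) = M*196 = 196*M)
-2877*x(5 + 6) = -563892*(5 + 6) = -563892*11 = -2877*2156 = -6202812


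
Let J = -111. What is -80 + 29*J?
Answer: -3299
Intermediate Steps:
-80 + 29*J = -80 + 29*(-111) = -80 - 3219 = -3299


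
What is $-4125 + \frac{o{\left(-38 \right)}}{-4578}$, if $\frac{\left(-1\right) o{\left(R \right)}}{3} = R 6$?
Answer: $- \frac{3147489}{763} \approx -4125.1$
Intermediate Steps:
$o{\left(R \right)} = - 18 R$ ($o{\left(R \right)} = - 3 R 6 = - 3 \cdot 6 R = - 18 R$)
$-4125 + \frac{o{\left(-38 \right)}}{-4578} = -4125 + \frac{\left(-18\right) \left(-38\right)}{-4578} = -4125 + 684 \left(- \frac{1}{4578}\right) = -4125 - \frac{114}{763} = - \frac{3147489}{763}$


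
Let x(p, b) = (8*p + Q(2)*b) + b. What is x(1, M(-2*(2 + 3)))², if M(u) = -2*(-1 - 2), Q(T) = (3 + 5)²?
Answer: 158404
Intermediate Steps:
Q(T) = 64 (Q(T) = 8² = 64)
M(u) = 6 (M(u) = -2*(-3) = 6)
x(p, b) = 8*p + 65*b (x(p, b) = (8*p + 64*b) + b = 8*p + 65*b)
x(1, M(-2*(2 + 3)))² = (8*1 + 65*6)² = (8 + 390)² = 398² = 158404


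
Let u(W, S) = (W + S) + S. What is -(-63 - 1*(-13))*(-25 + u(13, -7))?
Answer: -1300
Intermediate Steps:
u(W, S) = W + 2*S (u(W, S) = (S + W) + S = W + 2*S)
-(-63 - 1*(-13))*(-25 + u(13, -7)) = -(-63 - 1*(-13))*(-25 + (13 + 2*(-7))) = -(-63 + 13)*(-25 + (13 - 14)) = -(-50)*(-25 - 1) = -(-50)*(-26) = -1*1300 = -1300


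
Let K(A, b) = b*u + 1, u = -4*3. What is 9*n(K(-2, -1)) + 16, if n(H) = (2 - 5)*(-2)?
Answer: 70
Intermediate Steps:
u = -12
K(A, b) = 1 - 12*b (K(A, b) = b*(-12) + 1 = -12*b + 1 = 1 - 12*b)
n(H) = 6 (n(H) = -3*(-2) = 6)
9*n(K(-2, -1)) + 16 = 9*6 + 16 = 54 + 16 = 70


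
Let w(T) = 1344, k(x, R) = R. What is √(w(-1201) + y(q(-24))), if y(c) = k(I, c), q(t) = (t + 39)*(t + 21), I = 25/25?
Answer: √1299 ≈ 36.042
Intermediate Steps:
I = 1 (I = 25*(1/25) = 1)
q(t) = (21 + t)*(39 + t) (q(t) = (39 + t)*(21 + t) = (21 + t)*(39 + t))
y(c) = c
√(w(-1201) + y(q(-24))) = √(1344 + (819 + (-24)² + 60*(-24))) = √(1344 + (819 + 576 - 1440)) = √(1344 - 45) = √1299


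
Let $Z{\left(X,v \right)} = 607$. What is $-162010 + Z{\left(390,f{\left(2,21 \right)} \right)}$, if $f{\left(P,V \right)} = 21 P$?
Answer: $-161403$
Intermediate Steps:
$-162010 + Z{\left(390,f{\left(2,21 \right)} \right)} = -162010 + 607 = -161403$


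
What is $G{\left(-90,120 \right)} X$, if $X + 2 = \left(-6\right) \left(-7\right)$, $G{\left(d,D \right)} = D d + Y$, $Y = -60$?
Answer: $-434400$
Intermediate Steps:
$G{\left(d,D \right)} = -60 + D d$ ($G{\left(d,D \right)} = D d - 60 = -60 + D d$)
$X = 40$ ($X = -2 - -42 = -2 + 42 = 40$)
$G{\left(-90,120 \right)} X = \left(-60 + 120 \left(-90\right)\right) 40 = \left(-60 - 10800\right) 40 = \left(-10860\right) 40 = -434400$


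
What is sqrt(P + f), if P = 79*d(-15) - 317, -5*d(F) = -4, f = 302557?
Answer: 2*sqrt(1889395)/5 ≈ 549.82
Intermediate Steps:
d(F) = 4/5 (d(F) = -1/5*(-4) = 4/5)
P = -1269/5 (P = 79*(4/5) - 317 = 316/5 - 317 = -1269/5 ≈ -253.80)
sqrt(P + f) = sqrt(-1269/5 + 302557) = sqrt(1511516/5) = 2*sqrt(1889395)/5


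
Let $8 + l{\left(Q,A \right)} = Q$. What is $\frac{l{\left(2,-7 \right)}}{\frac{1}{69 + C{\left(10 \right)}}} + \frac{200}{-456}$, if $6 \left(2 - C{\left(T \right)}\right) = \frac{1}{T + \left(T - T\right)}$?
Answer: $- \frac{243013}{570} \approx -426.34$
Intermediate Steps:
$C{\left(T \right)} = 2 - \frac{1}{6 T}$ ($C{\left(T \right)} = 2 - \frac{1}{6 \left(T + \left(T - T\right)\right)} = 2 - \frac{1}{6 \left(T + 0\right)} = 2 - \frac{1}{6 T}$)
$l{\left(Q,A \right)} = -8 + Q$
$\frac{l{\left(2,-7 \right)}}{\frac{1}{69 + C{\left(10 \right)}}} + \frac{200}{-456} = \frac{-8 + 2}{\frac{1}{69 + \left(2 - \frac{1}{6 \cdot 10}\right)}} + \frac{200}{-456} = - \frac{6}{\frac{1}{69 + \left(2 - \frac{1}{60}\right)}} + 200 \left(- \frac{1}{456}\right) = - \frac{6}{\frac{1}{69 + \left(2 - \frac{1}{60}\right)}} - \frac{25}{57} = - \frac{6}{\frac{1}{69 + \frac{119}{60}}} - \frac{25}{57} = - \frac{6}{\frac{1}{\frac{4259}{60}}} - \frac{25}{57} = - \frac{6}{\frac{60}{4259}} - \frac{25}{57} = \left(-6\right) \frac{4259}{60} - \frac{25}{57} = - \frac{4259}{10} - \frac{25}{57} = - \frac{243013}{570}$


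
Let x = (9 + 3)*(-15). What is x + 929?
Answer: 749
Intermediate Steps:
x = -180 (x = 12*(-15) = -180)
x + 929 = -180 + 929 = 749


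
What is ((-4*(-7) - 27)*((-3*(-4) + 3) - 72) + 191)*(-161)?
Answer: -21574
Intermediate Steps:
((-4*(-7) - 27)*((-3*(-4) + 3) - 72) + 191)*(-161) = ((28 - 27)*((12 + 3) - 72) + 191)*(-161) = (1*(15 - 72) + 191)*(-161) = (1*(-57) + 191)*(-161) = (-57 + 191)*(-161) = 134*(-161) = -21574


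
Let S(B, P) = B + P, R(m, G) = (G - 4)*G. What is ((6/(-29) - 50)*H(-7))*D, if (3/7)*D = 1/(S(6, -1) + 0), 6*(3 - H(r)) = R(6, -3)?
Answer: 5096/435 ≈ 11.715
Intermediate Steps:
R(m, G) = G*(-4 + G) (R(m, G) = (-4 + G)*G = G*(-4 + G))
H(r) = -1/2 (H(r) = 3 - (-1)*(-4 - 3)/2 = 3 - (-1)*(-7)/2 = 3 - 1/6*21 = 3 - 7/2 = -1/2)
D = 7/15 (D = 7/(3*((6 - 1) + 0)) = 7/(3*(5 + 0)) = (7/3)/5 = (7/3)*(1/5) = 7/15 ≈ 0.46667)
((6/(-29) - 50)*H(-7))*D = ((6/(-29) - 50)*(-1/2))*(7/15) = ((6*(-1/29) - 50)*(-1/2))*(7/15) = ((-6/29 - 50)*(-1/2))*(7/15) = -1456/29*(-1/2)*(7/15) = (728/29)*(7/15) = 5096/435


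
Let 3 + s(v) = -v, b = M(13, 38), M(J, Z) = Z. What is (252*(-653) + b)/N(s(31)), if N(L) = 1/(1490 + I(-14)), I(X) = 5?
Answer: -245954410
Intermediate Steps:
b = 38
s(v) = -3 - v
N(L) = 1/1495 (N(L) = 1/(1490 + 5) = 1/1495)
(252*(-653) + b)/N(s(31)) = (252*(-653) + 38)/(1/1495) = (-164556 + 38)*1495 = -164518*1495 = -245954410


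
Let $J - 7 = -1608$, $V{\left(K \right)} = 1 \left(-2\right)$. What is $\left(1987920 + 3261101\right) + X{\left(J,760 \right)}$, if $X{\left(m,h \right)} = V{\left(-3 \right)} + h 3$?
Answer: $5251299$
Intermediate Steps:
$V{\left(K \right)} = -2$
$J = -1601$ ($J = 7 - 1608 = -1601$)
$X{\left(m,h \right)} = -2 + 3 h$ ($X{\left(m,h \right)} = -2 + h 3 = -2 + 3 h$)
$\left(1987920 + 3261101\right) + X{\left(J,760 \right)} = \left(1987920 + 3261101\right) + \left(-2 + 3 \cdot 760\right) = 5249021 + \left(-2 + 2280\right) = 5249021 + 2278 = 5251299$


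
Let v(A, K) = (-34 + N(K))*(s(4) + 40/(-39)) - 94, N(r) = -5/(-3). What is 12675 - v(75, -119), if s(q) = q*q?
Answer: 1550621/117 ≈ 13253.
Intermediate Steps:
N(r) = 5/3 (N(r) = -5*(-⅓) = 5/3)
s(q) = q²
v(A, K) = -67646/117 (v(A, K) = (-34 + 5/3)*(4² + 40/(-39)) - 94 = -97*(16 + 40*(-1/39))/3 - 94 = -97*(16 - 40/39)/3 - 94 = -97/3*584/39 - 94 = -56648/117 - 94 = -67646/117)
12675 - v(75, -119) = 12675 - 1*(-67646/117) = 12675 + 67646/117 = 1550621/117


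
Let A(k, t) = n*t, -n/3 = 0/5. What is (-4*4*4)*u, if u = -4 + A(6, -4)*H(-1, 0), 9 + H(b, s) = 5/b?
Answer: 256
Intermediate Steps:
n = 0 (n = -0/5 = -3*0 = 0)
H(b, s) = -9 + 5/b
A(k, t) = 0 (A(k, t) = 0*t = 0)
u = -4 (u = -4 + 0*(-9 + 5/(-1)) = -4 + 0*(-9 + 5*(-1)) = -4 + 0*(-9 - 5) = -4 + 0*(-14) = -4 + 0 = -4)
(-4*4*4)*u = (-4*4*4)*(-4) = -16*4*(-4) = -64*(-4) = 256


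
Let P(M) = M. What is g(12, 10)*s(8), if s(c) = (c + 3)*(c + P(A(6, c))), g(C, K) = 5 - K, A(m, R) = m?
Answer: -770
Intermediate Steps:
s(c) = (3 + c)*(6 + c) (s(c) = (c + 3)*(c + 6) = (3 + c)*(6 + c))
g(12, 10)*s(8) = (5 - 1*10)*(18 + 8² + 9*8) = (5 - 10)*(18 + 64 + 72) = -5*154 = -770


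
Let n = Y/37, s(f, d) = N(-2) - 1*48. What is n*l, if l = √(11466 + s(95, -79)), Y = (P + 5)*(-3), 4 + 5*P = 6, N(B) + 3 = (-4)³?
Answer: -81*√11351/185 ≈ -46.648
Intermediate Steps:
N(B) = -67 (N(B) = -3 + (-4)³ = -3 - 64 = -67)
P = ⅖ (P = -⅘ + (⅕)*6 = -⅘ + 6/5 = ⅖ ≈ 0.40000)
Y = -81/5 (Y = (⅖ + 5)*(-3) = (27/5)*(-3) = -81/5 ≈ -16.200)
s(f, d) = -115 (s(f, d) = -67 - 1*48 = -67 - 48 = -115)
n = -81/185 (n = -81/5/37 = -81/5*1/37 = -81/185 ≈ -0.43784)
l = √11351 (l = √(11466 - 115) = √11351 ≈ 106.54)
n*l = -81*√11351/185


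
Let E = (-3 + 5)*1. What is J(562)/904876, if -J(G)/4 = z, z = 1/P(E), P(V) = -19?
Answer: 1/4298161 ≈ 2.3266e-7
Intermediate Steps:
E = 2 (E = 2*1 = 2)
z = -1/19 (z = 1/(-19) = -1/19 ≈ -0.052632)
J(G) = 4/19 (J(G) = -4*(-1/19) = 4/19)
J(562)/904876 = (4/19)/904876 = (4/19)*(1/904876) = 1/4298161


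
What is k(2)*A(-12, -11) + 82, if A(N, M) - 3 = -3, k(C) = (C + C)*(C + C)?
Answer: 82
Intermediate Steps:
k(C) = 4*C² (k(C) = (2*C)*(2*C) = 4*C²)
A(N, M) = 0 (A(N, M) = 3 - 3 = 0)
k(2)*A(-12, -11) + 82 = (4*2²)*0 + 82 = (4*4)*0 + 82 = 16*0 + 82 = 0 + 82 = 82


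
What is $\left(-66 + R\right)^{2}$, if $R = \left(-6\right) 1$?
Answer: $5184$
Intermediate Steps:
$R = -6$
$\left(-66 + R\right)^{2} = \left(-66 - 6\right)^{2} = \left(-72\right)^{2} = 5184$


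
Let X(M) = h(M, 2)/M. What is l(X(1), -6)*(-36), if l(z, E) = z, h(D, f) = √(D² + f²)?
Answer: -36*√5 ≈ -80.498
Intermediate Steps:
X(M) = √(4 + M²)/M (X(M) = √(M² + 2²)/M = √(M² + 4)/M = √(4 + M²)/M)
l(X(1), -6)*(-36) = (√(4 + 1²)/1)*(-36) = (1*√(4 + 1))*(-36) = (1*√5)*(-36) = √5*(-36) = -36*√5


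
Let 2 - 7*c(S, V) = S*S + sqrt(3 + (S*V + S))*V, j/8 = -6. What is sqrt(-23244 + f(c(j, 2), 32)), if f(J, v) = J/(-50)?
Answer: sqrt(-28465843 + 7*I*sqrt(141))/35 ≈ 0.00022256 + 152.44*I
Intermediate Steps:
j = -48 (j = 8*(-6) = -48)
c(S, V) = 2/7 - S**2/7 - V*sqrt(3 + S + S*V)/7 (c(S, V) = 2/7 - (S*S + sqrt(3 + (S*V + S))*V)/7 = 2/7 - (S**2 + sqrt(3 + (S + S*V))*V)/7 = 2/7 - (S**2 + sqrt(3 + S + S*V)*V)/7 = 2/7 - (S**2 + V*sqrt(3 + S + S*V))/7 = 2/7 + (-S**2/7 - V*sqrt(3 + S + S*V)/7) = 2/7 - S**2/7 - V*sqrt(3 + S + S*V)/7)
f(J, v) = -J/50 (f(J, v) = J*(-1/50) = -J/50)
sqrt(-23244 + f(c(j, 2), 32)) = sqrt(-23244 - (2/7 - 1/7*(-48)**2 - 1/7*2*sqrt(3 - 48 - 48*2))/50) = sqrt(-23244 - (2/7 - 1/7*2304 - 1/7*2*sqrt(3 - 48 - 96))/50) = sqrt(-23244 - (2/7 - 2304/7 - 1/7*2*sqrt(-141))/50) = sqrt(-23244 - (2/7 - 2304/7 - 1/7*2*I*sqrt(141))/50) = sqrt(-23244 - (2/7 - 2304/7 - 2*I*sqrt(141)/7)/50) = sqrt(-23244 - (-2302/7 - 2*I*sqrt(141)/7)/50) = sqrt(-23244 + (1151/175 + I*sqrt(141)/175)) = sqrt(-4066549/175 + I*sqrt(141)/175)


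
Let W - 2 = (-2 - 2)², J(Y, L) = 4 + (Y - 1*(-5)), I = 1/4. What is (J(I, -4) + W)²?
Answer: 11881/16 ≈ 742.56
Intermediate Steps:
I = ¼ ≈ 0.25000
J(Y, L) = 9 + Y (J(Y, L) = 4 + (Y + 5) = 4 + (5 + Y) = 9 + Y)
W = 18 (W = 2 + (-2 - 2)² = 2 + (-4)² = 2 + 16 = 18)
(J(I, -4) + W)² = ((9 + ¼) + 18)² = (37/4 + 18)² = (109/4)² = 11881/16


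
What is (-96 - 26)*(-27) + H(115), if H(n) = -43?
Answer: 3251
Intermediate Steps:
(-96 - 26)*(-27) + H(115) = (-96 - 26)*(-27) - 43 = -122*(-27) - 43 = 3294 - 43 = 3251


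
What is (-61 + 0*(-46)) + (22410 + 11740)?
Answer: 34089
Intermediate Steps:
(-61 + 0*(-46)) + (22410 + 11740) = (-61 + 0) + 34150 = -61 + 34150 = 34089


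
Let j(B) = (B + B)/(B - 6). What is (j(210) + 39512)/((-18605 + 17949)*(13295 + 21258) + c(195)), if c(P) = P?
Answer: -671739/385331741 ≈ -0.0017433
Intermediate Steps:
j(B) = 2*B/(-6 + B) (j(B) = (2*B)/(-6 + B) = 2*B/(-6 + B))
(j(210) + 39512)/((-18605 + 17949)*(13295 + 21258) + c(195)) = (2*210/(-6 + 210) + 39512)/((-18605 + 17949)*(13295 + 21258) + 195) = (2*210/204 + 39512)/(-656*34553 + 195) = (2*210*(1/204) + 39512)/(-22666768 + 195) = (35/17 + 39512)/(-22666573) = (671739/17)*(-1/22666573) = -671739/385331741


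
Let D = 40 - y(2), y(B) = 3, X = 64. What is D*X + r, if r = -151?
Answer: 2217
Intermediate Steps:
D = 37 (D = 40 - 1*3 = 40 - 3 = 37)
D*X + r = 37*64 - 151 = 2368 - 151 = 2217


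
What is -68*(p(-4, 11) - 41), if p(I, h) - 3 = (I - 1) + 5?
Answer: 2584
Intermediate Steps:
p(I, h) = 7 + I (p(I, h) = 3 + ((I - 1) + 5) = 3 + ((-1 + I) + 5) = 3 + (4 + I) = 7 + I)
-68*(p(-4, 11) - 41) = -68*((7 - 4) - 41) = -68*(3 - 41) = -68*(-38) = 2584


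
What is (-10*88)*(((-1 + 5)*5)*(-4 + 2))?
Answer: 35200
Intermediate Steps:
(-10*88)*(((-1 + 5)*5)*(-4 + 2)) = -880*4*5*(-2) = -17600*(-2) = -880*(-40) = 35200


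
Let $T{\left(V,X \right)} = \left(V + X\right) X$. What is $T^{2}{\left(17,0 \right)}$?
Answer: $0$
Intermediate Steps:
$T{\left(V,X \right)} = X \left(V + X\right)$
$T^{2}{\left(17,0 \right)} = \left(0 \left(17 + 0\right)\right)^{2} = \left(0 \cdot 17\right)^{2} = 0^{2} = 0$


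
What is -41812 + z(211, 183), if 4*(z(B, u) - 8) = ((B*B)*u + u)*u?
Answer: 745415021/2 ≈ 3.7271e+8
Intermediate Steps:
z(B, u) = 8 + u*(u + u*B²)/4 (z(B, u) = 8 + (((B*B)*u + u)*u)/4 = 8 + ((B²*u + u)*u)/4 = 8 + ((u*B² + u)*u)/4 = 8 + ((u + u*B²)*u)/4 = 8 + (u*(u + u*B²))/4 = 8 + u*(u + u*B²)/4)
-41812 + z(211, 183) = -41812 + (8 + (¼)*183² + (¼)*211²*183²) = -41812 + (8 + (¼)*33489 + (¼)*44521*33489) = -41812 + (8 + 33489/4 + 1490963769/4) = -41812 + 745498645/2 = 745415021/2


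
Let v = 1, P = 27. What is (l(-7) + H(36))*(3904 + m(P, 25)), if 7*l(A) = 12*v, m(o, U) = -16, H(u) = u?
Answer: 1026432/7 ≈ 1.4663e+5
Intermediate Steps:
l(A) = 12/7 (l(A) = (12*1)/7 = (⅐)*12 = 12/7)
(l(-7) + H(36))*(3904 + m(P, 25)) = (12/7 + 36)*(3904 - 16) = (264/7)*3888 = 1026432/7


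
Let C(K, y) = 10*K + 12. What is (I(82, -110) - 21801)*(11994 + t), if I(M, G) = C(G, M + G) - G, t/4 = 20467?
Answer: -2138082498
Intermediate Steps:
t = 81868 (t = 4*20467 = 81868)
C(K, y) = 12 + 10*K
I(M, G) = 12 + 9*G (I(M, G) = (12 + 10*G) - G = 12 + 9*G)
(I(82, -110) - 21801)*(11994 + t) = ((12 + 9*(-110)) - 21801)*(11994 + 81868) = ((12 - 990) - 21801)*93862 = (-978 - 21801)*93862 = -22779*93862 = -2138082498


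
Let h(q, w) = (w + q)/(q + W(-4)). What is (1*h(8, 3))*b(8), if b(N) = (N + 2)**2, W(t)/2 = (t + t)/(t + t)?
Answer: 110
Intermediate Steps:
W(t) = 2 (W(t) = 2*((t + t)/(t + t)) = 2*((2*t)/((2*t))) = 2*((2*t)*(1/(2*t))) = 2*1 = 2)
b(N) = (2 + N)**2
h(q, w) = (q + w)/(2 + q) (h(q, w) = (w + q)/(q + 2) = (q + w)/(2 + q))
(1*h(8, 3))*b(8) = (1*((8 + 3)/(2 + 8)))*(2 + 8)**2 = (1*(11/10))*10**2 = (1*((1/10)*11))*100 = (1*(11/10))*100 = (11/10)*100 = 110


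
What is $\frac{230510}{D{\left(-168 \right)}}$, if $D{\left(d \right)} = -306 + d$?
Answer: $- \frac{115255}{237} \approx -486.31$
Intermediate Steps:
$\frac{230510}{D{\left(-168 \right)}} = \frac{230510}{-306 - 168} = \frac{230510}{-474} = 230510 \left(- \frac{1}{474}\right) = - \frac{115255}{237}$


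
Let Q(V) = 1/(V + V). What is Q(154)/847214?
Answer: 1/260941912 ≈ 3.8323e-9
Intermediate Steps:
Q(V) = 1/(2*V)
Q(154)/847214 = ((½)/154)/847214 = ((½)*(1/154))*(1/847214) = (1/308)*(1/847214) = 1/260941912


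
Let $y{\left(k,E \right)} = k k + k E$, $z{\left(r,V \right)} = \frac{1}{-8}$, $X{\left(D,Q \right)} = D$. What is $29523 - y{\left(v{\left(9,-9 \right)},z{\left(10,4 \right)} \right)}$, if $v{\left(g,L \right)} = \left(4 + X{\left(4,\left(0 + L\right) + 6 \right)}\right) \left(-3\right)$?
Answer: $28944$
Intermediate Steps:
$z{\left(r,V \right)} = - \frac{1}{8}$
$v{\left(g,L \right)} = -24$ ($v{\left(g,L \right)} = \left(4 + 4\right) \left(-3\right) = 8 \left(-3\right) = -24$)
$y{\left(k,E \right)} = k^{2} + E k$
$29523 - y{\left(v{\left(9,-9 \right)},z{\left(10,4 \right)} \right)} = 29523 - - 24 \left(- \frac{1}{8} - 24\right) = 29523 - \left(-24\right) \left(- \frac{193}{8}\right) = 29523 - 579 = 28944$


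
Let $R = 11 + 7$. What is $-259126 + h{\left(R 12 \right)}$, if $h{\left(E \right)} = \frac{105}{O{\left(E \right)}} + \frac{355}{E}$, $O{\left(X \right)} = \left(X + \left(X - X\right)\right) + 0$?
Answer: $- \frac{13992689}{54} \approx -2.5912 \cdot 10^{5}$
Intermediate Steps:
$O{\left(X \right)} = X$ ($O{\left(X \right)} = \left(X + 0\right) + 0 = X + 0 = X$)
$R = 18$
$h{\left(E \right)} = \frac{460}{E}$ ($h{\left(E \right)} = \frac{105}{E} + \frac{355}{E} = \frac{460}{E}$)
$-259126 + h{\left(R 12 \right)} = -259126 + \frac{460}{18 \cdot 12} = -259126 + \frac{460}{216} = -259126 + 460 \cdot \frac{1}{216} = -259126 + \frac{115}{54} = - \frac{13992689}{54}$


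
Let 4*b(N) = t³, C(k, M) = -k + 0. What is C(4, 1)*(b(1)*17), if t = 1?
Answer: -17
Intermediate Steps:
C(k, M) = -k
b(N) = ¼ (b(N) = (¼)*1³ = (¼)*1 = ¼)
C(4, 1)*(b(1)*17) = (-1*4)*((¼)*17) = -4*17/4 = -17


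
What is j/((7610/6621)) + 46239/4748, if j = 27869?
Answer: 438227960121/18066140 ≈ 24257.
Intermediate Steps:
j/((7610/6621)) + 46239/4748 = 27869/((7610/6621)) + 46239/4748 = 27869/((7610*(1/6621))) + 46239*(1/4748) = 27869/(7610/6621) + 46239/4748 = 27869*(6621/7610) + 46239/4748 = 184520649/7610 + 46239/4748 = 438227960121/18066140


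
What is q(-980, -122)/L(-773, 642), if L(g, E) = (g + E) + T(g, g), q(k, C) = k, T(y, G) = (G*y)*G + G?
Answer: 140/65984403 ≈ 2.1217e-6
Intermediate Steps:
T(y, G) = G + y*G**2 (T(y, G) = y*G**2 + G = G + y*G**2)
L(g, E) = E + g + g*(1 + g**2) (L(g, E) = (g + E) + g*(1 + g*g) = (E + g) + g*(1 + g**2) = E + g + g*(1 + g**2))
q(-980, -122)/L(-773, 642) = -980/(642 + (-773)**3 + 2*(-773)) = -980/(642 - 461889917 - 1546) = -980/(-461890821) = -980*(-1/461890821) = 140/65984403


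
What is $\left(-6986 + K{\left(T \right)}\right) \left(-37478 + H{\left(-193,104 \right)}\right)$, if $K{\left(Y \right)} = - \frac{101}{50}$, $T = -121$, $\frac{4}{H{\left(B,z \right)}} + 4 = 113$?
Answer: $\frac{713668663149}{2725} \approx 2.619 \cdot 10^{8}$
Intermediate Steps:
$H{\left(B,z \right)} = \frac{4}{109}$ ($H{\left(B,z \right)} = \frac{4}{-4 + 113} = \frac{4}{109}$)
$K{\left(Y \right)} = - \frac{101}{50}$ ($K{\left(Y \right)} = \left(-101\right) \frac{1}{50} = - \frac{101}{50}$)
$\left(-6986 + K{\left(T \right)}\right) \left(-37478 + H{\left(-193,104 \right)}\right) = \left(-6986 - \frac{101}{50}\right) \left(-37478 + \frac{4}{109}\right) = \left(- \frac{349401}{50}\right) \left(- \frac{4085098}{109}\right) = \frac{713668663149}{2725}$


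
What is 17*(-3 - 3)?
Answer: -102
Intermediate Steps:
17*(-3 - 3) = 17*(-6) = -102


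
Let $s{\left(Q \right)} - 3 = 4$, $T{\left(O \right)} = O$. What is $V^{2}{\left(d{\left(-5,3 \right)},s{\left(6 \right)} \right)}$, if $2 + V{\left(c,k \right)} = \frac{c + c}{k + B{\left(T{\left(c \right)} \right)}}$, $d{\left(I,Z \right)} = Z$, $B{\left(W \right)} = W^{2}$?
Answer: $\frac{169}{64} \approx 2.6406$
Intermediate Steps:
$s{\left(Q \right)} = 7$ ($s{\left(Q \right)} = 3 + 4 = 7$)
$V{\left(c,k \right)} = -2 + \frac{2 c}{k + c^{2}}$ ($V{\left(c,k \right)} = -2 + \frac{c + c}{k + c^{2}} = -2 + \frac{2 c}{k + c^{2}}$)
$V^{2}{\left(d{\left(-5,3 \right)},s{\left(6 \right)} \right)} = \left(\frac{2 \left(3 - 7 - 3^{2}\right)}{7 + 3^{2}}\right)^{2} = \left(\frac{2 \left(3 - 7 - 9\right)}{7 + 9}\right)^{2} = \left(\frac{2 \left(3 - 7 - 9\right)}{16}\right)^{2} = \left(2 \cdot \frac{1}{16} \left(-13\right)\right)^{2} = \left(- \frac{13}{8}\right)^{2} = \frac{169}{64}$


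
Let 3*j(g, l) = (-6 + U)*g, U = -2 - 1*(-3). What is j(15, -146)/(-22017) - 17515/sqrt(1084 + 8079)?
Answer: 25/22017 - 17515*sqrt(187)/1309 ≈ -182.97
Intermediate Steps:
U = 1 (U = -2 + 3 = 1)
j(g, l) = -5*g/3 (j(g, l) = ((-6 + 1)*g)/3 = (-5*g)/3 = -5*g/3)
j(15, -146)/(-22017) - 17515/sqrt(1084 + 8079) = -5/3*15/(-22017) - 17515/sqrt(1084 + 8079) = -25*(-1/22017) - 17515*sqrt(187)/1309 = 25/22017 - 17515*sqrt(187)/1309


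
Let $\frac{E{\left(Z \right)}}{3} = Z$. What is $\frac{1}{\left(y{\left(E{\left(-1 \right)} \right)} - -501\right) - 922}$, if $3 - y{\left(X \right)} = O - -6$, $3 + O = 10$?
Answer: $- \frac{1}{431} \approx -0.0023202$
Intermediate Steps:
$O = 7$ ($O = -3 + 10 = 7$)
$E{\left(Z \right)} = 3 Z$
$y{\left(X \right)} = -10$ ($y{\left(X \right)} = 3 - \left(7 - -6\right) = 3 - \left(7 + 6\right) = 3 - 13 = -10$)
$\frac{1}{\left(y{\left(E{\left(-1 \right)} \right)} - -501\right) - 922} = \frac{1}{\left(-10 - -501\right) - 922} = \frac{1}{\left(-10 + 501\right) - 922} = \frac{1}{491 - 922} = \frac{1}{-431} = - \frac{1}{431}$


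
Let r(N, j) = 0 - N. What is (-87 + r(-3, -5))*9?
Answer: -756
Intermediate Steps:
r(N, j) = -N
(-87 + r(-3, -5))*9 = (-87 - 1*(-3))*9 = (-87 + 3)*9 = -84*9 = -756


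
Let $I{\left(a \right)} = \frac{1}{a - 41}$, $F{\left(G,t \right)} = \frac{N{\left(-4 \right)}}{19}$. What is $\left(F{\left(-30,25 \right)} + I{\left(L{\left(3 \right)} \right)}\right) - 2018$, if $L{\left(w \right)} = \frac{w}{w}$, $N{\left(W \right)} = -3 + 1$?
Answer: $- \frac{1533779}{760} \approx -2018.1$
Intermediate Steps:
$N{\left(W \right)} = -2$
$L{\left(w \right)} = 1$
$F{\left(G,t \right)} = - \frac{2}{19}$
$I{\left(a \right)} = \frac{1}{-41 + a}$
$\left(F{\left(-30,25 \right)} + I{\left(L{\left(3 \right)} \right)}\right) - 2018 = \left(- \frac{2}{19} + \frac{1}{-41 + 1}\right) - 2018 = \left(- \frac{2}{19} + \frac{1}{-40}\right) - 2018 = \left(- \frac{2}{19} - \frac{1}{40}\right) - 2018 = - \frac{99}{760} - 2018 = - \frac{1533779}{760}$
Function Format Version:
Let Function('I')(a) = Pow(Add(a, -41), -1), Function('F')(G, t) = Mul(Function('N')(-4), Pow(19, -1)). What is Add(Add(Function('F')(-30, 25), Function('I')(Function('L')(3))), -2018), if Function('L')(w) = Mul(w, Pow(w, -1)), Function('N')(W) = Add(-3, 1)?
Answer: Rational(-1533779, 760) ≈ -2018.1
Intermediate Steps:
Function('N')(W) = -2
Function('L')(w) = 1
Function('F')(G, t) = Rational(-2, 19) (Function('F')(G, t) = Mul(-2, Pow(19, -1)) = Mul(-2, Rational(1, 19)) = Rational(-2, 19))
Function('I')(a) = Pow(Add(-41, a), -1)
Add(Add(Function('F')(-30, 25), Function('I')(Function('L')(3))), -2018) = Add(Add(Rational(-2, 19), Pow(Add(-41, 1), -1)), -2018) = Add(Add(Rational(-2, 19), Pow(-40, -1)), -2018) = Add(Add(Rational(-2, 19), Rational(-1, 40)), -2018) = Add(Rational(-99, 760), -2018) = Rational(-1533779, 760)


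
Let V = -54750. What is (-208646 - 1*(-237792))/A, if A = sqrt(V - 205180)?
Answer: -14573*I*sqrt(259930)/129965 ≈ -57.168*I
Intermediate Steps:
A = I*sqrt(259930) (A = sqrt(-54750 - 205180) = sqrt(-259930) = I*sqrt(259930) ≈ 509.83*I)
(-208646 - 1*(-237792))/A = (-208646 - 1*(-237792))/((I*sqrt(259930))) = (-208646 + 237792)*(-I*sqrt(259930)/259930) = 29146*(-I*sqrt(259930)/259930) = -14573*I*sqrt(259930)/129965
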